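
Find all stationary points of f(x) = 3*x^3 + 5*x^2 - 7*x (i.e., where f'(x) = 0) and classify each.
f'(x) = 9*x^2 + 10*x - 7

Solve f'(x) = 0:
  9*x^2 + 10*x - 7 = 0 has no rational roots; quadratic formula: x = (-10 ± √352)/18.
  ⇒ x = -2*sqrt(22)/9 - 5/9 ≈ -1.5979, -5/9 + 2*sqrt(22)/9 ≈ 0.4868

f''(x) = 18*x + 10
Second-derivative test at each critical point:
  f''(-1.5979) = -18.7617 < 0 → local maximum
  f''(0.4868) = 18.7617 > 0 → local minimum

Critical points: x = -2*sqrt(22)/9 - 5/9 ≈ -1.5979 (local maximum); x = -5/9 + 2*sqrt(22)/9 ≈ 0.4868 (local minimum)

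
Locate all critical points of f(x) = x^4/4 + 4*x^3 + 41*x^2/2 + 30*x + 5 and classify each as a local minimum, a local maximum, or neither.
f'(x) = x^3 + 12*x^2 + 41*x + 30

Solve f'(x) = 0:
  Factor: x^3 + 12*x^2 + 41*x + 30 = (x + 1)*(x + 5)*(x + 6) = 0.
  ⇒ x = -6, -5, -1

f''(x) = 3*x^2 + 24*x + 41
Second-derivative test at each critical point:
  f''(-6) = 5 > 0 → local minimum
  f''(-5) = -4 < 0 → local maximum
  f''(-1) = 20 > 0 → local minimum

Critical points: x = -6 (local minimum); x = -5 (local maximum); x = -1 (local minimum)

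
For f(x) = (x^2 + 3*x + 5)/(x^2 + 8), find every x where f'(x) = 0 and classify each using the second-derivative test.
f'(x) = 3*(-x^2 + 2*x + 8)/(x^4 + 16*x^2 + 64)

Solve f'(x) = 0:
  f'(x) = -3*(x - 4)*(x + 2)/(x^2 + 8)^2; the denominator is positive wherever f is defined, so f'(x) = 0 ⇔ -3*x^2 + 6*x + 24 = 0.
  Factor: -3*x^2 + 6*x + 24 = -3*(x - 4)*(x + 2) = 0.
  ⇒ x = -2, 4

f''(x) = 6*(x^3 - 3*x^2 - 24*x + 8)/(x^6 + 24*x^4 + 192*x^2 + 512)
Second-derivative test at each critical point:
  f''(-2) = 1/8 > 0 → local minimum
  f''(4) = -1/32 < 0 → local maximum

Critical points: x = -2 (local minimum); x = 4 (local maximum)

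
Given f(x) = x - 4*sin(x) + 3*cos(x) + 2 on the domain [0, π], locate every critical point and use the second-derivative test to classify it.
f'(x) = -3*sin(x) - 4*cos(x) + 1

Solve f'(x) = 0 on [0, π]:
  f'(x) = 0 ⇔ -3*sin(x) - 4*cos(x) = -1. Write the left side as R·cos(x + φ) with R = √((-4)² + 3²) = 5, cos φ = -4/5, sin φ = 3/5; then cos(x + φ) = -1/5. Solve for x and keep the solutions lying in [0, π].
  ⇒ x = atan((3 + 8*sqrt(6))/(4 - 6*sqrt(6))) + pi ≈ 2.0129

f''(x) = 4*sin(x) - 3*cos(x)
Second-derivative test at each critical point:
  f''(2.0129) = 4.8990 > 0 → local minimum

Critical points: x = atan((3 + 8*sqrt(6))/(4 - 6*sqrt(6))) + pi ≈ 2.0129 (local minimum)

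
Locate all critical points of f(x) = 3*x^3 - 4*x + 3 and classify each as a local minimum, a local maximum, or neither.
f'(x) = 9*x^2 - 4

Solve f'(x) = 0:
  Factor: 9*x^2 - 4 = (3*x - 2)*(3*x + 2) = 0.
  ⇒ x = -2/3, 2/3

f''(x) = 18*x
Second-derivative test at each critical point:
  f''(-2/3) = -12 < 0 → local maximum
  f''(2/3) = 12 > 0 → local minimum

Critical points: x = -2/3 (local maximum); x = 2/3 (local minimum)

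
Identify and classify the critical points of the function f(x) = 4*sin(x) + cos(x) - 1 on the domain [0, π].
f'(x) = -sin(x) + 4*cos(x)

Solve f'(x) = 0 on [0, π]:
  f'(x) = 0 ⇔ 4*cos(x) = sin(x) ⇔ tan(x) = 4, i.e. x = arctan(4) + nπ; keep the solutions lying in [0, π].
  ⇒ x = atan(4) ≈ 1.3258

f''(x) = -4*sin(x) - cos(x)
Second-derivative test at each critical point:
  f''(1.3258) = -4.1231 < 0 → local maximum

Critical points: x = atan(4) ≈ 1.3258 (local maximum)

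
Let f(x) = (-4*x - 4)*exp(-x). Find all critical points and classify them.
f'(x) = 4*x*exp(-x)

Solve f'(x) = 0:
  f'(x) = (4*x)·exp(-x) and exp(-x) > 0 for every x, so f'(x) = 0 ⇔ 4*x = 0.
  4*x = 0.
  ⇒ x = 0

f''(x) = 4*(1 - x)*exp(-x)
Second-derivative test at each critical point:
  f''(0) = 4 > 0 → local minimum

Critical points: x = 0 (local minimum)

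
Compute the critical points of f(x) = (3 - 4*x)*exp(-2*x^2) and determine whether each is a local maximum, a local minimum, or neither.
f'(x) = 4*(x*(4*x - 3) - 1)*exp(-2*x^2)

Solve f'(x) = 0:
  f'(x) = (16*x^2 - 12*x - 4)·exp(-2*x^2) and exp(-2*x^2) > 0 for every x, so f'(x) = 0 ⇔ 16*x^2 - 12*x - 4 = 0.
  Factor: 16*x^2 - 12*x - 4 = 4*(x - 1)*(4*x + 1) = 0.
  ⇒ x = -1/4, 1

f''(x) = 4*(4*x^2*(3 - 4*x) + 12*x - 3)*exp(-2*x^2)
Second-derivative test at each critical point:
  f''(-1/4) = -17.6499 < 0 → local maximum
  f''(1) = 2.7067 > 0 → local minimum

Critical points: x = -1/4 (local maximum); x = 1 (local minimum)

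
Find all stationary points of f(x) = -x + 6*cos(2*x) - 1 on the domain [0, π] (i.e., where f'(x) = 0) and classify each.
f'(x) = -12*sin(2*x) - 1

Solve f'(x) = 0 on [0, π]:
  f'(x) = 0 ⇔ sin(2*x) = -1/12, i.e. 2*x = arcsin(-1/12) + 2nπ or 2*x = π − arcsin(-1/12) + 2nπ; keep the solutions lying in [0, π].
  ⇒ x = asin(1/12)/2 + pi/2 ≈ 1.6125, pi - asin(1/12)/2 ≈ 3.0999

f''(x) = -24*cos(2*x)
Second-derivative test at each critical point:
  f''(1.6125) = 23.9165 > 0 → local minimum
  f''(3.0999) = -23.9165 < 0 → local maximum

Critical points: x = asin(1/12)/2 + pi/2 ≈ 1.6125 (local minimum); x = pi - asin(1/12)/2 ≈ 3.0999 (local maximum)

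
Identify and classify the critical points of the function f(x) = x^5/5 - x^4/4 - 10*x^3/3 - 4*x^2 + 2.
f'(x) = x*(x^3 - x^2 - 10*x - 8)

Solve f'(x) = 0:
  Factor: x^4 - x^3 - 10*x^2 - 8*x = x*(x - 4)*(x + 1)*(x + 2) = 0.
  ⇒ x = -2, -1, 0, 4

f''(x) = 4*x^3 - 3*x^2 - 20*x - 8
Second-derivative test at each critical point:
  f''(-2) = -12 < 0 → local maximum
  f''(-1) = 5 > 0 → local minimum
  f''(0) = -8 < 0 → local maximum
  f''(4) = 120 > 0 → local minimum

Critical points: x = -2 (local maximum); x = -1 (local minimum); x = 0 (local maximum); x = 4 (local minimum)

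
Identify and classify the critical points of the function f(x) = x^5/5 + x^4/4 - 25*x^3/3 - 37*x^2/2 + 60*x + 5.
f'(x) = x^4 + x^3 - 25*x^2 - 37*x + 60

Solve f'(x) = 0:
  Factor: x^4 + x^3 - 25*x^2 - 37*x + 60 = (x - 5)*(x - 1)*(x + 3)*(x + 4) = 0.
  ⇒ x = -4, -3, 1, 5

f''(x) = 4*x^3 + 3*x^2 - 50*x - 37
Second-derivative test at each critical point:
  f''(-4) = -45 < 0 → local maximum
  f''(-3) = 32 > 0 → local minimum
  f''(1) = -80 < 0 → local maximum
  f''(5) = 288 > 0 → local minimum

Critical points: x = -4 (local maximum); x = -3 (local minimum); x = 1 (local maximum); x = 5 (local minimum)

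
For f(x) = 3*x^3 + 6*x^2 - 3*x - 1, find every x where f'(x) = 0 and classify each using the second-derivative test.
f'(x) = 9*x^2 + 12*x - 3

Solve f'(x) = 0:
  Factor: 9*x^2 + 12*x - 3 = 3*(3*x^2 + 4*x - 1); 3*x^2 + 4*x - 1 = 0 has no rational roots; quadratic formula: x = (-4 ± √28)/6.
  ⇒ x = -sqrt(7)/3 - 2/3 ≈ -1.5486, -2/3 + sqrt(7)/3 ≈ 0.2153

f''(x) = 18*x + 12
Second-derivative test at each critical point:
  f''(-1.5486) = -15.8745 < 0 → local maximum
  f''(0.2153) = 15.8745 > 0 → local minimum

Critical points: x = -sqrt(7)/3 - 2/3 ≈ -1.5486 (local maximum); x = -2/3 + sqrt(7)/3 ≈ 0.2153 (local minimum)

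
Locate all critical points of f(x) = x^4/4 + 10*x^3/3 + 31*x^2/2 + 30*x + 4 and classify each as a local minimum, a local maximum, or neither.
f'(x) = x^3 + 10*x^2 + 31*x + 30

Solve f'(x) = 0:
  Factor: x^3 + 10*x^2 + 31*x + 30 = (x + 2)*(x + 3)*(x + 5) = 0.
  ⇒ x = -5, -3, -2

f''(x) = 3*x^2 + 20*x + 31
Second-derivative test at each critical point:
  f''(-5) = 6 > 0 → local minimum
  f''(-3) = -2 < 0 → local maximum
  f''(-2) = 3 > 0 → local minimum

Critical points: x = -5 (local minimum); x = -3 (local maximum); x = -2 (local minimum)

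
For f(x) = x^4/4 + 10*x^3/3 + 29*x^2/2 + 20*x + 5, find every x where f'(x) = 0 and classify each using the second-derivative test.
f'(x) = x^3 + 10*x^2 + 29*x + 20

Solve f'(x) = 0:
  Factor: x^3 + 10*x^2 + 29*x + 20 = (x + 1)*(x + 4)*(x + 5) = 0.
  ⇒ x = -5, -4, -1

f''(x) = 3*x^2 + 20*x + 29
Second-derivative test at each critical point:
  f''(-5) = 4 > 0 → local minimum
  f''(-4) = -3 < 0 → local maximum
  f''(-1) = 12 > 0 → local minimum

Critical points: x = -5 (local minimum); x = -4 (local maximum); x = -1 (local minimum)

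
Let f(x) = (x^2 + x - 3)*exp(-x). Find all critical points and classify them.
f'(x) = (-x^2 + x + 4)*exp(-x)

Solve f'(x) = 0:
  f'(x) = (-x^2 + x + 4)·exp(-x) and exp(-x) > 0 for every x, so f'(x) = 0 ⇔ -x^2 + x + 4 = 0.
  x^2 - x - 4 = 0 has no rational roots; quadratic formula: x = (1 ± √17)/2.
  ⇒ x = 1/2 - sqrt(17)/2 ≈ -1.5616, 1/2 + sqrt(17)/2 ≈ 2.5616

f''(x) = (x^2 - 3*x - 3)*exp(-x)
Second-derivative test at each critical point:
  f''(-1.5616) = 19.6516 > 0 → local minimum
  f''(2.5616) = -0.3182 < 0 → local maximum

Critical points: x = 1/2 - sqrt(17)/2 ≈ -1.5616 (local minimum); x = 1/2 + sqrt(17)/2 ≈ 2.5616 (local maximum)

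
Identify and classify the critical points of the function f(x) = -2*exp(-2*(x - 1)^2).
f'(x) = 8*(x - 1)*exp(-2*(x - 1)^2)

Solve f'(x) = 0:
  f'(x) = (8*x - 8)·exp(-2*(x - 1)^2) and exp(-2*(x - 1)^2) > 0 for every x, so f'(x) = 0 ⇔ 8*x - 8 = 0.
  Factor: 8*x - 8 = 8*(x - 1) = 0.
  ⇒ x = 1

f''(x) = 8*(1 - 4*(x - 1)^2)*exp(-2*(x - 1)^2)
Second-derivative test at each critical point:
  f''(1) = 8 > 0 → local minimum

Critical points: x = 1 (local minimum)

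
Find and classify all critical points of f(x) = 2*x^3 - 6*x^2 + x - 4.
f'(x) = 6*x^2 - 12*x + 1

Solve f'(x) = 0:
  6*x^2 - 12*x + 1 = 0 has no rational roots; quadratic formula: x = (12 ± √120)/12.
  ⇒ x = 1 - sqrt(30)/6 ≈ 0.0871, sqrt(30)/6 + 1 ≈ 1.9129

f''(x) = 12*x - 12
Second-derivative test at each critical point:
  f''(0.0871) = -10.9545 < 0 → local maximum
  f''(1.9129) = 10.9545 > 0 → local minimum

Critical points: x = 1 - sqrt(30)/6 ≈ 0.0871 (local maximum); x = sqrt(30)/6 + 1 ≈ 1.9129 (local minimum)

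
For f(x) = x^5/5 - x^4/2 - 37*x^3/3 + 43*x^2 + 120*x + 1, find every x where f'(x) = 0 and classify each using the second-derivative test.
f'(x) = x^4 - 2*x^3 - 37*x^2 + 86*x + 120

Solve f'(x) = 0:
  Factor: x^4 - 2*x^3 - 37*x^2 + 86*x + 120 = (x - 5)*(x - 4)*(x + 1)*(x + 6) = 0.
  ⇒ x = -6, -1, 4, 5

f''(x) = 4*x^3 - 6*x^2 - 74*x + 86
Second-derivative test at each critical point:
  f''(-6) = -550 < 0 → local maximum
  f''(-1) = 150 > 0 → local minimum
  f''(4) = -50 < 0 → local maximum
  f''(5) = 66 > 0 → local minimum

Critical points: x = -6 (local maximum); x = -1 (local minimum); x = 4 (local maximum); x = 5 (local minimum)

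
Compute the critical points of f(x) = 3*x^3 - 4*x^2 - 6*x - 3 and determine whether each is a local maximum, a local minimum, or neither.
f'(x) = 9*x^2 - 8*x - 6

Solve f'(x) = 0:
  9*x^2 - 8*x - 6 = 0 has no rational roots; quadratic formula: x = (8 ± √280)/18.
  ⇒ x = 4/9 - sqrt(70)/9 ≈ -0.4852, 4/9 + sqrt(70)/9 ≈ 1.3741

f''(x) = 18*x - 8
Second-derivative test at each critical point:
  f''(-0.4852) = -16.7332 < 0 → local maximum
  f''(1.3741) = 16.7332 > 0 → local minimum

Critical points: x = 4/9 - sqrt(70)/9 ≈ -0.4852 (local maximum); x = 4/9 + sqrt(70)/9 ≈ 1.3741 (local minimum)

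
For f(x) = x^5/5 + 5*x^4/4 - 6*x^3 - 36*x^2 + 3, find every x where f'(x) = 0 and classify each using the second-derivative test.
f'(x) = x*(x^3 + 5*x^2 - 18*x - 72)

Solve f'(x) = 0:
  Factor: x^4 + 5*x^3 - 18*x^2 - 72*x = x*(x - 4)*(x + 3)*(x + 6) = 0.
  ⇒ x = -6, -3, 0, 4

f''(x) = 4*x^3 + 15*x^2 - 36*x - 72
Second-derivative test at each critical point:
  f''(-6) = -180 < 0 → local maximum
  f''(-3) = 63 > 0 → local minimum
  f''(0) = -72 < 0 → local maximum
  f''(4) = 280 > 0 → local minimum

Critical points: x = -6 (local maximum); x = -3 (local minimum); x = 0 (local maximum); x = 4 (local minimum)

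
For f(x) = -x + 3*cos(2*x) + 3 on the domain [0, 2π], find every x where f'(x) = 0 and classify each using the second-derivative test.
f'(x) = -6*sin(2*x) - 1

Solve f'(x) = 0 on [0, 2π]:
  f'(x) = 0 ⇔ sin(2*x) = -1/6, i.e. 2*x = arcsin(-1/6) + 2nπ or 2*x = π − arcsin(-1/6) + 2nπ; keep the solutions lying in [0, 2π].
  ⇒ x = asin(1/6)/2 + pi/2 ≈ 1.6545, pi - asin(1/6)/2 ≈ 3.0579, asin(1/6)/2 + 3*pi/2 ≈ 4.7961, -asin(1/6)/2 + 2*pi ≈ 6.1995

f''(x) = -12*cos(2*x)
Second-derivative test at each critical point:
  f''(1.6545) = 11.8322 > 0 → local minimum
  f''(3.0579) = -11.8322 < 0 → local maximum
  f''(4.7961) = 11.8322 > 0 → local minimum
  f''(6.1995) = -11.8322 < 0 → local maximum

Critical points: x = asin(1/6)/2 + pi/2 ≈ 1.6545 (local minimum); x = pi - asin(1/6)/2 ≈ 3.0579 (local maximum); x = asin(1/6)/2 + 3*pi/2 ≈ 4.7961 (local minimum); x = -asin(1/6)/2 + 2*pi ≈ 6.1995 (local maximum)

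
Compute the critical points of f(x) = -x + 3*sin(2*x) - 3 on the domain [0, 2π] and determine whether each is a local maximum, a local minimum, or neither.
f'(x) = 6*cos(2*x) - 1

Solve f'(x) = 0 on [0, 2π]:
  f'(x) = 0 ⇔ cos(2*x) = 1/6, i.e. 2*x = ±arccos(1/6) + 2nπ; keep the solutions lying in [0, 2π].
  ⇒ x = acos(1/6)/2 ≈ 0.7017, pi - acos(1/6)/2 ≈ 2.4399, acos(1/6)/2 + pi ≈ 3.8433, -acos(1/6)/2 + 2*pi ≈ 5.5815

f''(x) = -12*sin(2*x)
Second-derivative test at each critical point:
  f''(0.7017) = -11.8322 < 0 → local maximum
  f''(2.4399) = 11.8322 > 0 → local minimum
  f''(3.8433) = -11.8322 < 0 → local maximum
  f''(5.5815) = 11.8322 > 0 → local minimum

Critical points: x = acos(1/6)/2 ≈ 0.7017 (local maximum); x = pi - acos(1/6)/2 ≈ 2.4399 (local minimum); x = acos(1/6)/2 + pi ≈ 3.8433 (local maximum); x = -acos(1/6)/2 + 2*pi ≈ 5.5815 (local minimum)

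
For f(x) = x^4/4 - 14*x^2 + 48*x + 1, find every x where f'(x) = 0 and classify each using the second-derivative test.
f'(x) = x^3 - 28*x + 48

Solve f'(x) = 0:
  Factor: x^3 - 28*x + 48 = (x - 4)*(x - 2)*(x + 6) = 0.
  ⇒ x = -6, 2, 4

f''(x) = 3*x^2 - 28
Second-derivative test at each critical point:
  f''(-6) = 80 > 0 → local minimum
  f''(2) = -16 < 0 → local maximum
  f''(4) = 20 > 0 → local minimum

Critical points: x = -6 (local minimum); x = 2 (local maximum); x = 4 (local minimum)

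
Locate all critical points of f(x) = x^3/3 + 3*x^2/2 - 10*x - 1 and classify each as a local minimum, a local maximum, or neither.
f'(x) = x^2 + 3*x - 10

Solve f'(x) = 0:
  Factor: x^2 + 3*x - 10 = (x - 2)*(x + 5) = 0.
  ⇒ x = -5, 2

f''(x) = 2*x + 3
Second-derivative test at each critical point:
  f''(-5) = -7 < 0 → local maximum
  f''(2) = 7 > 0 → local minimum

Critical points: x = -5 (local maximum); x = 2 (local minimum)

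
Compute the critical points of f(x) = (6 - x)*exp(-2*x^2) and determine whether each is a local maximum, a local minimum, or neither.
f'(x) = (4*x*(x - 6) - 1)*exp(-2*x^2)

Solve f'(x) = 0:
  f'(x) = (4*x^2 - 24*x - 1)·exp(-2*x^2) and exp(-2*x^2) > 0 for every x, so f'(x) = 0 ⇔ 4*x^2 - 24*x - 1 = 0.
  4*x^2 - 24*x - 1 = 0 has no rational roots; quadratic formula: x = (24 ± √592)/8.
  ⇒ x = 3 - sqrt(37)/2 ≈ -0.0414, 3 + sqrt(37)/2 ≈ 6.0414

f''(x) = 4*(4*x^2*(6 - x) + 3*x - 6)*exp(-2*x^2)
Second-derivative test at each critical point:
  f''(-0.0414) = -24.2479 < 0 → local maximum
  f''(6.0414) = 4.832e-31 > 0 → local minimum

Critical points: x = 3 - sqrt(37)/2 ≈ -0.0414 (local maximum); x = 3 + sqrt(37)/2 ≈ 6.0414 (local minimum)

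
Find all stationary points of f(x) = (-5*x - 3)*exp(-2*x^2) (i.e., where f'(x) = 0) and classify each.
f'(x) = (4*x*(5*x + 3) - 5)*exp(-2*x^2)

Solve f'(x) = 0:
  f'(x) = (20*x^2 + 12*x - 5)·exp(-2*x^2) and exp(-2*x^2) > 0 for every x, so f'(x) = 0 ⇔ 20*x^2 + 12*x - 5 = 0.
  20*x^2 + 12*x - 5 = 0 has no rational roots; quadratic formula: x = (-12 ± √544)/40.
  ⇒ x = -sqrt(34)/10 - 3/10 ≈ -0.8831, -3/10 + sqrt(34)/10 ≈ 0.2831

f''(x) = 4*(-20*x^3 - 12*x^2 + 15*x + 3)*exp(-2*x^2)
Second-derivative test at each critical point:
  f''(-0.8831) = -4.9026 < 0 → local maximum
  f''(0.2831) = 19.8696 > 0 → local minimum

Critical points: x = -sqrt(34)/10 - 3/10 ≈ -0.8831 (local maximum); x = -3/10 + sqrt(34)/10 ≈ 0.2831 (local minimum)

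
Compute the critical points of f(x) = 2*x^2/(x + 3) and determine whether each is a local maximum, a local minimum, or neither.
f'(x) = 2*x*(x + 6)/(x^2 + 6*x + 9)

Solve f'(x) = 0:
  f'(x) = 2*x*(x + 6)/(x + 3)^2; the denominator is positive wherever f is defined, so f'(x) = 0 ⇔ 2*x^2 + 12*x = 0.
  Factor: 2*x^2 + 12*x = 2*x*(x + 6) = 0.
  ⇒ x = -6, 0

f''(x) = 36/(x^3 + 9*x^2 + 27*x + 27)
Second-derivative test at each critical point:
  f''(-6) = -4/3 < 0 → local maximum
  f''(0) = 4/3 > 0 → local minimum

Critical points: x = -6 (local maximum); x = 0 (local minimum)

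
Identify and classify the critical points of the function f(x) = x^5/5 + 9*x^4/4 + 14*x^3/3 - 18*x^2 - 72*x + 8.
f'(x) = x^4 + 9*x^3 + 14*x^2 - 36*x - 72

Solve f'(x) = 0:
  Factor: x^4 + 9*x^3 + 14*x^2 - 36*x - 72 = (x - 2)*(x + 2)*(x + 3)*(x + 6) = 0.
  ⇒ x = -6, -3, -2, 2

f''(x) = 4*x^3 + 27*x^2 + 28*x - 36
Second-derivative test at each critical point:
  f''(-6) = -96 < 0 → local maximum
  f''(-3) = 15 > 0 → local minimum
  f''(-2) = -16 < 0 → local maximum
  f''(2) = 160 > 0 → local minimum

Critical points: x = -6 (local maximum); x = -3 (local minimum); x = -2 (local maximum); x = 2 (local minimum)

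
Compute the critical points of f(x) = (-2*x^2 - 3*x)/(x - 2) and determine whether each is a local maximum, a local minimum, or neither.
f'(x) = 2*(-x^2 + 4*x + 3)/(x^2 - 4*x + 4)

Solve f'(x) = 0:
  f'(x) = -2*(x^2 - 4*x - 3)/(x - 2)^2; the denominator is positive wherever f is defined, so f'(x) = 0 ⇔ -2*x^2 + 8*x + 6 = 0.
  Factor: -2*x^2 + 8*x + 6 = -2*(x^2 - 4*x - 3); x^2 - 4*x - 3 = 0 has no rational roots; quadratic formula: x = (4 ± √28)/2.
  ⇒ x = 2 - sqrt(7) ≈ -0.6458, 2 + sqrt(7) ≈ 4.6458

f''(x) = -28/(x^3 - 6*x^2 + 12*x - 8)
Second-derivative test at each critical point:
  f''(-0.6458) = 1.5119 > 0 → local minimum
  f''(4.6458) = -1.5119 < 0 → local maximum

Critical points: x = 2 - sqrt(7) ≈ -0.6458 (local minimum); x = 2 + sqrt(7) ≈ 4.6458 (local maximum)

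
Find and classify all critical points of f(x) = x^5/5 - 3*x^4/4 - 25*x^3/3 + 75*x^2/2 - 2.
f'(x) = x*(x^3 - 3*x^2 - 25*x + 75)

Solve f'(x) = 0:
  Factor: x^4 - 3*x^3 - 25*x^2 + 75*x = x*(x - 5)*(x - 3)*(x + 5) = 0.
  ⇒ x = -5, 0, 3, 5

f''(x) = 4*x^3 - 9*x^2 - 50*x + 75
Second-derivative test at each critical point:
  f''(-5) = -400 < 0 → local maximum
  f''(0) = 75 > 0 → local minimum
  f''(3) = -48 < 0 → local maximum
  f''(5) = 100 > 0 → local minimum

Critical points: x = -5 (local maximum); x = 0 (local minimum); x = 3 (local maximum); x = 5 (local minimum)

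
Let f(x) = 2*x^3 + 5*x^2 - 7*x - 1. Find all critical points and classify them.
f'(x) = 6*x^2 + 10*x - 7

Solve f'(x) = 0:
  6*x^2 + 10*x - 7 = 0 has no rational roots; quadratic formula: x = (-10 ± √268)/12.
  ⇒ x = -sqrt(67)/6 - 5/6 ≈ -2.1976, -5/6 + sqrt(67)/6 ≈ 0.5309

f''(x) = 12*x + 10
Second-derivative test at each critical point:
  f''(-2.1976) = -16.3707 < 0 → local maximum
  f''(0.5309) = 16.3707 > 0 → local minimum

Critical points: x = -sqrt(67)/6 - 5/6 ≈ -2.1976 (local maximum); x = -5/6 + sqrt(67)/6 ≈ 0.5309 (local minimum)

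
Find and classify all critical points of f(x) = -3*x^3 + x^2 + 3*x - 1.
f'(x) = -9*x^2 + 2*x + 3

Solve f'(x) = 0:
  9*x^2 - 2*x - 3 = 0 has no rational roots; quadratic formula: x = (2 ± √112)/18.
  ⇒ x = 1/9 - 2*sqrt(7)/9 ≈ -0.4768, 1/9 + 2*sqrt(7)/9 ≈ 0.6991

f''(x) = 2 - 18*x
Second-derivative test at each critical point:
  f''(-0.4768) = 10.5830 > 0 → local minimum
  f''(0.6991) = -10.5830 < 0 → local maximum

Critical points: x = 1/9 - 2*sqrt(7)/9 ≈ -0.4768 (local minimum); x = 1/9 + 2*sqrt(7)/9 ≈ 0.6991 (local maximum)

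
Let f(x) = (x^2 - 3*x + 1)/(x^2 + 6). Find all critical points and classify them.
f'(x) = (3*x^2 + 10*x - 18)/(x^4 + 12*x^2 + 36)

Solve f'(x) = 0:
  f'(x) = (3*x^2 + 10*x - 18)/(x^2 + 6)^2; the denominator is positive wherever f is defined, so f'(x) = 0 ⇔ 3*x^2 + 10*x - 18 = 0.
  3*x^2 + 10*x - 18 = 0 has no rational roots; quadratic formula: x = (-10 ± √316)/6.
  ⇒ x = -sqrt(79)/3 - 5/3 ≈ -4.6294, -5/3 + sqrt(79)/3 ≈ 1.2961

f''(x) = 6*(-x^3 - 5*x^2 + 18*x + 10)/(x^6 + 18*x^4 + 108*x^2 + 216)
Second-derivative test at each critical point:
  f''(-4.6294) = -0.0236 < 0 → local maximum
  f''(1.2961) = 0.3014 > 0 → local minimum

Critical points: x = -sqrt(79)/3 - 5/3 ≈ -4.6294 (local maximum); x = -5/3 + sqrt(79)/3 ≈ 1.2961 (local minimum)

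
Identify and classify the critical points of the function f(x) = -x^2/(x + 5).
f'(x) = x*(-x - 10)/(x + 5)^2

Solve f'(x) = 0:
  f'(x) = -x*(x + 10)/(x + 5)^2; the denominator is positive wherever f is defined, so f'(x) = 0 ⇔ -x^2 - 10*x = 0.
  Factor: -x^2 - 10*x = -x*(x + 10) = 0.
  ⇒ x = -10, 0

f''(x) = -50/(x^3 + 15*x^2 + 75*x + 125)
Second-derivative test at each critical point:
  f''(-10) = 2/5 > 0 → local minimum
  f''(0) = -2/5 < 0 → local maximum

Critical points: x = -10 (local minimum); x = 0 (local maximum)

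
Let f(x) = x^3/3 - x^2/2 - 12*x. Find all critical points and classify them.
f'(x) = x^2 - x - 12

Solve f'(x) = 0:
  Factor: x^2 - x - 12 = (x - 4)*(x + 3) = 0.
  ⇒ x = -3, 4

f''(x) = 2*x - 1
Second-derivative test at each critical point:
  f''(-3) = -7 < 0 → local maximum
  f''(4) = 7 > 0 → local minimum

Critical points: x = -3 (local maximum); x = 4 (local minimum)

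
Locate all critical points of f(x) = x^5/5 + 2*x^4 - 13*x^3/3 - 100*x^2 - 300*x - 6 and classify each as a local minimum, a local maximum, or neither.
f'(x) = x^4 + 8*x^3 - 13*x^2 - 200*x - 300

Solve f'(x) = 0:
  Factor: x^4 + 8*x^3 - 13*x^2 - 200*x - 300 = (x - 5)*(x + 2)*(x + 5)*(x + 6) = 0.
  ⇒ x = -6, -5, -2, 5

f''(x) = 4*x^3 + 24*x^2 - 26*x - 200
Second-derivative test at each critical point:
  f''(-6) = -44 < 0 → local maximum
  f''(-5) = 30 > 0 → local minimum
  f''(-2) = -84 < 0 → local maximum
  f''(5) = 770 > 0 → local minimum

Critical points: x = -6 (local maximum); x = -5 (local minimum); x = -2 (local maximum); x = 5 (local minimum)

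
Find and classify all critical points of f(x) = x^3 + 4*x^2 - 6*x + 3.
f'(x) = 3*x^2 + 8*x - 6

Solve f'(x) = 0:
  3*x^2 + 8*x - 6 = 0 has no rational roots; quadratic formula: x = (-8 ± √136)/6.
  ⇒ x = -sqrt(34)/3 - 4/3 ≈ -3.2770, -4/3 + sqrt(34)/3 ≈ 0.6103

f''(x) = 6*x + 8
Second-derivative test at each critical point:
  f''(-3.2770) = -11.6619 < 0 → local maximum
  f''(0.6103) = 11.6619 > 0 → local minimum

Critical points: x = -sqrt(34)/3 - 4/3 ≈ -3.2770 (local maximum); x = -4/3 + sqrt(34)/3 ≈ 0.6103 (local minimum)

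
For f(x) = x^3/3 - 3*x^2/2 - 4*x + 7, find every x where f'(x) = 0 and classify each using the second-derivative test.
f'(x) = x^2 - 3*x - 4

Solve f'(x) = 0:
  Factor: x^2 - 3*x - 4 = (x - 4)*(x + 1) = 0.
  ⇒ x = -1, 4

f''(x) = 2*x - 3
Second-derivative test at each critical point:
  f''(-1) = -5 < 0 → local maximum
  f''(4) = 5 > 0 → local minimum

Critical points: x = -1 (local maximum); x = 4 (local minimum)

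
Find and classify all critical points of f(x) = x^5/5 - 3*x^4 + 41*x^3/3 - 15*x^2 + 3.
f'(x) = x*(x^3 - 12*x^2 + 41*x - 30)

Solve f'(x) = 0:
  Factor: x^4 - 12*x^3 + 41*x^2 - 30*x = x*(x - 6)*(x - 5)*(x - 1) = 0.
  ⇒ x = 0, 1, 5, 6

f''(x) = 4*x^3 - 36*x^2 + 82*x - 30
Second-derivative test at each critical point:
  f''(0) = -30 < 0 → local maximum
  f''(1) = 20 > 0 → local minimum
  f''(5) = -20 < 0 → local maximum
  f''(6) = 30 > 0 → local minimum

Critical points: x = 0 (local maximum); x = 1 (local minimum); x = 5 (local maximum); x = 6 (local minimum)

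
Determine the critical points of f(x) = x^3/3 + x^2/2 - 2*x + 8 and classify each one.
f'(x) = x^2 + x - 2

Solve f'(x) = 0:
  Factor: x^2 + x - 2 = (x - 1)*(x + 2) = 0.
  ⇒ x = -2, 1

f''(x) = 2*x + 1
Second-derivative test at each critical point:
  f''(-2) = -3 < 0 → local maximum
  f''(1) = 3 > 0 → local minimum

Critical points: x = -2 (local maximum); x = 1 (local minimum)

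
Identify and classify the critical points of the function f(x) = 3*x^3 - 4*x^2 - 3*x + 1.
f'(x) = 9*x^2 - 8*x - 3

Solve f'(x) = 0:
  9*x^2 - 8*x - 3 = 0 has no rational roots; quadratic formula: x = (8 ± √172)/18.
  ⇒ x = 4/9 - sqrt(43)/9 ≈ -0.2842, 4/9 + sqrt(43)/9 ≈ 1.1730

f''(x) = 18*x - 8
Second-derivative test at each critical point:
  f''(-0.2842) = -13.1149 < 0 → local maximum
  f''(1.1730) = 13.1149 > 0 → local minimum

Critical points: x = 4/9 - sqrt(43)/9 ≈ -0.2842 (local maximum); x = 4/9 + sqrt(43)/9 ≈ 1.1730 (local minimum)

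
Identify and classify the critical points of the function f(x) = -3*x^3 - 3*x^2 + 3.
f'(x) = 3*x*(-3*x - 2)

Solve f'(x) = 0:
  Factor: -9*x^2 - 6*x = -3*x*(3*x + 2) = 0.
  ⇒ x = -2/3, 0

f''(x) = -18*x - 6
Second-derivative test at each critical point:
  f''(-2/3) = 6 > 0 → local minimum
  f''(0) = -6 < 0 → local maximum

Critical points: x = -2/3 (local minimum); x = 0 (local maximum)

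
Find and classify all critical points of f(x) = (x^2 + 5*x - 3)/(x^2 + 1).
f'(x) = (-5*x^2 + 8*x + 5)/(x^4 + 2*x^2 + 1)

Solve f'(x) = 0:
  f'(x) = -(5*x^2 - 8*x - 5)/(x^2 + 1)^2; the denominator is positive wherever f is defined, so f'(x) = 0 ⇔ -5*x^2 + 8*x + 5 = 0.
  5*x^2 - 8*x - 5 = 0 has no rational roots; quadratic formula: x = (8 ± √164)/10.
  ⇒ x = 4/5 - sqrt(41)/5 ≈ -0.4806, 4/5 + sqrt(41)/5 ≈ 2.0806

f''(x) = 2*(5*x^3 - 12*x^2 - 15*x + 4)/(x^6 + 3*x^4 + 3*x^2 + 1)
Second-derivative test at each critical point:
  f''(-0.4806) = 8.4510 > 0 → local minimum
  f''(2.0806) = -0.4510 < 0 → local maximum

Critical points: x = 4/5 - sqrt(41)/5 ≈ -0.4806 (local minimum); x = 4/5 + sqrt(41)/5 ≈ 2.0806 (local maximum)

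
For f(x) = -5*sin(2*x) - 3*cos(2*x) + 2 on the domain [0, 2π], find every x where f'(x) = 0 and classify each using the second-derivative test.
f'(x) = 6*sin(2*x) - 10*cos(2*x)

Solve f'(x) = 0 on [0, 2π]:
  f'(x) = 0 ⇔ -5*cos(2*x) = -3*sin(2*x) ⇔ tan(2*x) = 5/3, i.e. 2*x = arctan(5/3) + nπ; keep the solutions lying in [0, 2π].
  ⇒ x = atan(5/3)/2 ≈ 0.5152, atan(5/3)/2 + pi/2 ≈ 2.0860, atan(5/3)/2 + pi ≈ 3.6568, atan(5/3)/2 + 3*pi/2 ≈ 5.2276

f''(x) = 20*sin(2*x) + 12*cos(2*x)
Second-derivative test at each critical point:
  f''(0.5152) = 23.3238 > 0 → local minimum
  f''(2.0860) = -23.3238 < 0 → local maximum
  f''(3.6568) = 23.3238 > 0 → local minimum
  f''(5.2276) = -23.3238 < 0 → local maximum

Critical points: x = atan(5/3)/2 ≈ 0.5152 (local minimum); x = atan(5/3)/2 + pi/2 ≈ 2.0860 (local maximum); x = atan(5/3)/2 + pi ≈ 3.6568 (local minimum); x = atan(5/3)/2 + 3*pi/2 ≈ 5.2276 (local maximum)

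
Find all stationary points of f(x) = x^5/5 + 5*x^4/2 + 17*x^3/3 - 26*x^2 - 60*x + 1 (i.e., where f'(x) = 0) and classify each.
f'(x) = x^4 + 10*x^3 + 17*x^2 - 52*x - 60

Solve f'(x) = 0:
  Factor: x^4 + 10*x^3 + 17*x^2 - 52*x - 60 = (x - 2)*(x + 1)*(x + 5)*(x + 6) = 0.
  ⇒ x = -6, -5, -1, 2

f''(x) = 4*x^3 + 30*x^2 + 34*x - 52
Second-derivative test at each critical point:
  f''(-6) = -40 < 0 → local maximum
  f''(-5) = 28 > 0 → local minimum
  f''(-1) = -60 < 0 → local maximum
  f''(2) = 168 > 0 → local minimum

Critical points: x = -6 (local maximum); x = -5 (local minimum); x = -1 (local maximum); x = 2 (local minimum)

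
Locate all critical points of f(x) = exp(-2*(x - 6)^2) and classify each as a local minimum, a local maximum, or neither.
f'(x) = 4*(6 - x)*exp(-2*(x - 6)^2)

Solve f'(x) = 0:
  f'(x) = (24 - 4*x)·exp(-2*(x - 6)^2) and exp(-2*(x - 6)^2) > 0 for every x, so f'(x) = 0 ⇔ 24 - 4*x = 0.
  Factor: 24 - 4*x = -4*(x - 6) = 0.
  ⇒ x = 6

f''(x) = 4*(4*(x - 6)^2 - 1)*exp(-2*(x - 6)^2)
Second-derivative test at each critical point:
  f''(6) = -4 < 0 → local maximum

Critical points: x = 6 (local maximum)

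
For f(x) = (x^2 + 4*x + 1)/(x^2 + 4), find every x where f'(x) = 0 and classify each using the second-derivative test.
f'(x) = 2*(-2*x^2 + 3*x + 8)/(x^4 + 8*x^2 + 16)

Solve f'(x) = 0:
  f'(x) = -2*(2*x^2 - 3*x - 8)/(x^2 + 4)^2; the denominator is positive wherever f is defined, so f'(x) = 0 ⇔ -4*x^2 + 6*x + 16 = 0.
  Factor: -4*x^2 + 6*x + 16 = -2*(2*x^2 - 3*x - 8); 2*x^2 - 3*x - 8 = 0 has no rational roots; quadratic formula: x = (3 ± √73)/4.
  ⇒ x = 3/4 - sqrt(73)/4 ≈ -1.3860, 3/4 + sqrt(73)/4 ≈ 2.8860

f''(x) = 2*(4*x^3 - 9*x^2 - 48*x + 12)/(x^6 + 12*x^4 + 48*x^2 + 64)
Second-derivative test at each critical point:
  f''(-1.3860) = 0.4874 > 0 → local minimum
  f''(2.8860) = -0.1124 < 0 → local maximum

Critical points: x = 3/4 - sqrt(73)/4 ≈ -1.3860 (local minimum); x = 3/4 + sqrt(73)/4 ≈ 2.8860 (local maximum)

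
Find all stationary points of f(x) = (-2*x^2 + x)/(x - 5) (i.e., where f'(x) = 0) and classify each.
f'(x) = (-2*x^2 + 20*x - 5)/(x^2 - 10*x + 25)

Solve f'(x) = 0:
  f'(x) = -(2*x^2 - 20*x + 5)/(x - 5)^2; the denominator is positive wherever f is defined, so f'(x) = 0 ⇔ -2*x^2 + 20*x - 5 = 0.
  2*x^2 - 20*x + 5 = 0 has no rational roots; quadratic formula: x = (20 ± √360)/4.
  ⇒ x = 5 - 3*sqrt(10)/2 ≈ 0.2566, 3*sqrt(10)/2 + 5 ≈ 9.7434

f''(x) = -90/(x^3 - 15*x^2 + 75*x - 125)
Second-derivative test at each critical point:
  f''(0.2566) = 0.8433 > 0 → local minimum
  f''(9.7434) = -0.8433 < 0 → local maximum

Critical points: x = 5 - 3*sqrt(10)/2 ≈ 0.2566 (local minimum); x = 3*sqrt(10)/2 + 5 ≈ 9.7434 (local maximum)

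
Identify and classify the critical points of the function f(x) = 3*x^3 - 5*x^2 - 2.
f'(x) = x*(9*x - 10)

Solve f'(x) = 0:
  Factor: 9*x^2 - 10*x = x*(9*x - 10) = 0.
  ⇒ x = 0, 10/9

f''(x) = 18*x - 10
Second-derivative test at each critical point:
  f''(0) = -10 < 0 → local maximum
  f''(10/9) = 10 > 0 → local minimum

Critical points: x = 0 (local maximum); x = 10/9 (local minimum)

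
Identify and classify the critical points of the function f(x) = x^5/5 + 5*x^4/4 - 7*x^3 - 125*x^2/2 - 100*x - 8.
f'(x) = x^4 + 5*x^3 - 21*x^2 - 125*x - 100

Solve f'(x) = 0:
  Factor: x^4 + 5*x^3 - 21*x^2 - 125*x - 100 = (x - 5)*(x + 1)*(x + 4)*(x + 5) = 0.
  ⇒ x = -5, -4, -1, 5

f''(x) = 4*x^3 + 15*x^2 - 42*x - 125
Second-derivative test at each critical point:
  f''(-5) = -40 < 0 → local maximum
  f''(-4) = 27 > 0 → local minimum
  f''(-1) = -72 < 0 → local maximum
  f''(5) = 540 > 0 → local minimum

Critical points: x = -5 (local maximum); x = -4 (local minimum); x = -1 (local maximum); x = 5 (local minimum)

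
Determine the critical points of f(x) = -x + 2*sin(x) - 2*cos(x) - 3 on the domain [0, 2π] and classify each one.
f'(x) = 2*sqrt(2)*sin(x + pi/4) - 1

Solve f'(x) = 0 on [0, 2π]:
  f'(x) = 0 ⇔ 2*sin(x) + 2*cos(x) = 1. Write the left side as R·cos(x + φ) with R = √(2² + (-2)²) = 2*sqrt(2), cos φ = sqrt(2)/2, sin φ = -sqrt(2)/2; then cos(x + φ) = sqrt(2)/4. Solve for x and keep the solutions lying in [0, 2π].
  ⇒ x = atan((1 + sqrt(7))/(1 - sqrt(7))) + pi ≈ 1.9948, atan((1 - sqrt(7))/(1 + sqrt(7))) + 2*pi ≈ 5.8592

f''(x) = 2*sqrt(2)*cos(x + pi/4)
Second-derivative test at each critical point:
  f''(1.9948) = -2.6458 < 0 → local maximum
  f''(5.8592) = 2.6458 > 0 → local minimum

Critical points: x = atan((1 + sqrt(7))/(1 - sqrt(7))) + pi ≈ 1.9948 (local maximum); x = atan((1 - sqrt(7))/(1 + sqrt(7))) + 2*pi ≈ 5.8592 (local minimum)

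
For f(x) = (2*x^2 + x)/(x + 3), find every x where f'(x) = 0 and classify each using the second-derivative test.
f'(x) = (2*x^2 + 12*x + 3)/(x^2 + 6*x + 9)

Solve f'(x) = 0:
  f'(x) = (2*x^2 + 12*x + 3)/(x + 3)^2; the denominator is positive wherever f is defined, so f'(x) = 0 ⇔ 2*x^2 + 12*x + 3 = 0.
  2*x^2 + 12*x + 3 = 0 has no rational roots; quadratic formula: x = (-12 ± √120)/4.
  ⇒ x = -3 - sqrt(30)/2 ≈ -5.7386, -3 + sqrt(30)/2 ≈ -0.2614

f''(x) = 30/(x^3 + 9*x^2 + 27*x + 27)
Second-derivative test at each critical point:
  f''(-5.7386) = -1.4606 < 0 → local maximum
  f''(-0.2614) = 1.4606 > 0 → local minimum

Critical points: x = -3 - sqrt(30)/2 ≈ -5.7386 (local maximum); x = -3 + sqrt(30)/2 ≈ -0.2614 (local minimum)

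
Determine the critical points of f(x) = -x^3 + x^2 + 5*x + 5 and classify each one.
f'(x) = -3*x^2 + 2*x + 5

Solve f'(x) = 0:
  Factor: -3*x^2 + 2*x + 5 = -(x + 1)*(3*x - 5) = 0.
  ⇒ x = -1, 5/3

f''(x) = 2 - 6*x
Second-derivative test at each critical point:
  f''(-1) = 8 > 0 → local minimum
  f''(5/3) = -8 < 0 → local maximum

Critical points: x = -1 (local minimum); x = 5/3 (local maximum)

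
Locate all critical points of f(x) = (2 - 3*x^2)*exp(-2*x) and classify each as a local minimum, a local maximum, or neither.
f'(x) = 2*(3*x^2 - 3*x - 2)*exp(-2*x)

Solve f'(x) = 0:
  f'(x) = (6*x^2 - 6*x - 4)·exp(-2*x) and exp(-2*x) > 0 for every x, so f'(x) = 0 ⇔ 6*x^2 - 6*x - 4 = 0.
  Factor: 6*x^2 - 6*x - 4 = 2*(3*x^2 - 3*x - 2); 3*x^2 - 3*x - 2 = 0 has no rational roots; quadratic formula: x = (3 ± √33)/6.
  ⇒ x = 1/2 - sqrt(33)/6 ≈ -0.4574, 1/2 + sqrt(33)/6 ≈ 1.4574

f''(x) = 2*(-6*x^2 + 12*x + 1)*exp(-2*x)
Second-derivative test at each critical point:
  f''(-0.4574) = -28.6816 < 0 → local maximum
  f''(1.4574) = 0.6228 > 0 → local minimum

Critical points: x = 1/2 - sqrt(33)/6 ≈ -0.4574 (local maximum); x = 1/2 + sqrt(33)/6 ≈ 1.4574 (local minimum)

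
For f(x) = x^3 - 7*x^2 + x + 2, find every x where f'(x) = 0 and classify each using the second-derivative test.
f'(x) = 3*x^2 - 14*x + 1

Solve f'(x) = 0:
  3*x^2 - 14*x + 1 = 0 has no rational roots; quadratic formula: x = (14 ± √184)/6.
  ⇒ x = 7/3 - sqrt(46)/3 ≈ 0.0726, sqrt(46)/3 + 7/3 ≈ 4.5941

f''(x) = 6*x - 14
Second-derivative test at each critical point:
  f''(0.0726) = -13.5647 < 0 → local maximum
  f''(4.5941) = 13.5647 > 0 → local minimum

Critical points: x = 7/3 - sqrt(46)/3 ≈ 0.0726 (local maximum); x = sqrt(46)/3 + 7/3 ≈ 4.5941 (local minimum)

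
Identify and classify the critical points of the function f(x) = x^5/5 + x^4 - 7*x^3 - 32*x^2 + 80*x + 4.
f'(x) = x^4 + 4*x^3 - 21*x^2 - 64*x + 80

Solve f'(x) = 0:
  Factor: x^4 + 4*x^3 - 21*x^2 - 64*x + 80 = (x - 4)*(x - 1)*(x + 4)*(x + 5) = 0.
  ⇒ x = -5, -4, 1, 4

f''(x) = 4*x^3 + 12*x^2 - 42*x - 64
Second-derivative test at each critical point:
  f''(-5) = -54 < 0 → local maximum
  f''(-4) = 40 > 0 → local minimum
  f''(1) = -90 < 0 → local maximum
  f''(4) = 216 > 0 → local minimum

Critical points: x = -5 (local maximum); x = -4 (local minimum); x = 1 (local maximum); x = 4 (local minimum)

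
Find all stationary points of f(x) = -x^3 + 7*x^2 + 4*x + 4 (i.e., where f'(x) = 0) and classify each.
f'(x) = -3*x^2 + 14*x + 4

Solve f'(x) = 0:
  3*x^2 - 14*x - 4 = 0 has no rational roots; quadratic formula: x = (14 ± √244)/6.
  ⇒ x = 7/3 - sqrt(61)/3 ≈ -0.2701, 7/3 + sqrt(61)/3 ≈ 4.9367

f''(x) = 14 - 6*x
Second-derivative test at each critical point:
  f''(-0.2701) = 15.6205 > 0 → local minimum
  f''(4.9367) = -15.6205 < 0 → local maximum

Critical points: x = 7/3 - sqrt(61)/3 ≈ -0.2701 (local minimum); x = 7/3 + sqrt(61)/3 ≈ 4.9367 (local maximum)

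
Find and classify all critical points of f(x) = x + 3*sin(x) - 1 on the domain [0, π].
f'(x) = 3*cos(x) + 1

Solve f'(x) = 0 on [0, π]:
  f'(x) = 0 ⇔ cos(x) = -1/3, i.e. x = ±arccos(-1/3) + 2nπ; keep the solutions lying in [0, π].
  ⇒ x = acos(-1/3) ≈ 1.9106

f''(x) = -3*sin(x)
Second-derivative test at each critical point:
  f''(1.9106) = -2.8284 < 0 → local maximum

Critical points: x = acos(-1/3) ≈ 1.9106 (local maximum)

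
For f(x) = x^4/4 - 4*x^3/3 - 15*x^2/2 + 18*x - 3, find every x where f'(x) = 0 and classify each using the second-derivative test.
f'(x) = x^3 - 4*x^2 - 15*x + 18

Solve f'(x) = 0:
  Factor: x^3 - 4*x^2 - 15*x + 18 = (x - 6)*(x - 1)*(x + 3) = 0.
  ⇒ x = -3, 1, 6

f''(x) = 3*x^2 - 8*x - 15
Second-derivative test at each critical point:
  f''(-3) = 36 > 0 → local minimum
  f''(1) = -20 < 0 → local maximum
  f''(6) = 45 > 0 → local minimum

Critical points: x = -3 (local minimum); x = 1 (local maximum); x = 6 (local minimum)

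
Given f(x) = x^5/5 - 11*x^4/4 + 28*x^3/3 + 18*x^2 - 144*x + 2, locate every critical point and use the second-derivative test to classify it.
f'(x) = x^4 - 11*x^3 + 28*x^2 + 36*x - 144

Solve f'(x) = 0:
  Factor: x^4 - 11*x^3 + 28*x^2 + 36*x - 144 = (x - 6)*(x - 4)*(x - 3)*(x + 2) = 0.
  ⇒ x = -2, 3, 4, 6

f''(x) = 4*x^3 - 33*x^2 + 56*x + 36
Second-derivative test at each critical point:
  f''(-2) = -240 < 0 → local maximum
  f''(3) = 15 > 0 → local minimum
  f''(4) = -12 < 0 → local maximum
  f''(6) = 48 > 0 → local minimum

Critical points: x = -2 (local maximum); x = 3 (local minimum); x = 4 (local maximum); x = 6 (local minimum)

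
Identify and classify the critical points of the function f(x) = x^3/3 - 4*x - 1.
f'(x) = x^2 - 4

Solve f'(x) = 0:
  Factor: x^2 - 4 = (x - 2)*(x + 2) = 0.
  ⇒ x = -2, 2

f''(x) = 2*x
Second-derivative test at each critical point:
  f''(-2) = -4 < 0 → local maximum
  f''(2) = 4 > 0 → local minimum

Critical points: x = -2 (local maximum); x = 2 (local minimum)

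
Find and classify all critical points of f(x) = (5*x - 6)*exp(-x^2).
f'(x) = (-2*x*(5*x - 6) + 5)*exp(-x^2)

Solve f'(x) = 0:
  f'(x) = (-10*x^2 + 12*x + 5)·exp(-x^2) and exp(-x^2) > 0 for every x, so f'(x) = 0 ⇔ -10*x^2 + 12*x + 5 = 0.
  10*x^2 - 12*x - 5 = 0 has no rational roots; quadratic formula: x = (12 ± √344)/20.
  ⇒ x = 3/5 - sqrt(86)/10 ≈ -0.3274, 3/5 + sqrt(86)/10 ≈ 1.5274

f''(x) = 2*(2*x^2*(5*x - 6) - 15*x + 6)*exp(-x^2)
Second-derivative test at each critical point:
  f''(-0.3274) = 16.6624 > 0 → local minimum
  f''(1.5274) = -1.7995 < 0 → local maximum

Critical points: x = 3/5 - sqrt(86)/10 ≈ -0.3274 (local minimum); x = 3/5 + sqrt(86)/10 ≈ 1.5274 (local maximum)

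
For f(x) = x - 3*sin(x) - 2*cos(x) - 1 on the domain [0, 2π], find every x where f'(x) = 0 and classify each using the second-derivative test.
f'(x) = 2*sin(x) - 3*cos(x) + 1

Solve f'(x) = 0 on [0, 2π]:
  f'(x) = 0 ⇔ 2*sin(x) - 3*cos(x) = -1. Write the left side as R·cos(x + φ) with R = √((-3)² + (-2)²) = sqrt(13), cos φ = -3*sqrt(13)/13, sin φ = -2*sqrt(13)/13; then cos(x + φ) = -sqrt(13)/13. Solve for x and keep the solutions lying in [0, 2π].
  ⇒ x = atan((-2 + 6*sqrt(3))/(3 + 4*sqrt(3))) ≈ 0.7018, atan((-6*sqrt(3) - 2)/(3 - 4*sqrt(3))) + pi ≈ 4.4054

f''(x) = 3*sin(x) + 2*cos(x)
Second-derivative test at each critical point:
  f''(0.7018) = 3.4641 > 0 → local minimum
  f''(4.4054) = -3.4641 < 0 → local maximum

Critical points: x = atan((-2 + 6*sqrt(3))/(3 + 4*sqrt(3))) ≈ 0.7018 (local minimum); x = atan((-6*sqrt(3) - 2)/(3 - 4*sqrt(3))) + pi ≈ 4.4054 (local maximum)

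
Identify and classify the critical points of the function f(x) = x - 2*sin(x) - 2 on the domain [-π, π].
f'(x) = 1 - 2*cos(x)

Solve f'(x) = 0 on [-π, π]:
  f'(x) = 0 ⇔ cos(x) = 1/2, i.e. x = ±arccos(1/2) + 2nπ; keep the solutions lying in [-π, π].
  ⇒ x = -pi/3 ≈ -1.0472, pi/3 ≈ 1.0472

f''(x) = 2*sin(x)
Second-derivative test at each critical point:
  f''(-1.0472) = -1.7321 < 0 → local maximum
  f''(1.0472) = 1.7321 > 0 → local minimum

Critical points: x = -pi/3 ≈ -1.0472 (local maximum); x = pi/3 ≈ 1.0472 (local minimum)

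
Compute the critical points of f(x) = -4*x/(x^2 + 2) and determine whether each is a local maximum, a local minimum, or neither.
f'(x) = 4*(x^2 - 2)/(x^2 + 2)^2

Solve f'(x) = 0:
  f'(x) = 4*(x^2 - 2)/(x^2 + 2)^2; the denominator is positive wherever f is defined, so f'(x) = 0 ⇔ 4*x^2 - 8 = 0.
  Factor: 4*x^2 - 8 = 4*(x^2 - 2); x^2 - 2 = 0 has no rational roots; quadratic formula: x = (0 ± √8)/2.
  ⇒ x = -sqrt(2) ≈ -1.4142, sqrt(2) ≈ 1.4142

f''(x) = 8*x*(6 - x^2)/(x^2 + 2)^3
Second-derivative test at each critical point:
  f''(-1.4142) = -0.7071 < 0 → local maximum
  f''(1.4142) = 0.7071 > 0 → local minimum

Critical points: x = -sqrt(2) ≈ -1.4142 (local maximum); x = sqrt(2) ≈ 1.4142 (local minimum)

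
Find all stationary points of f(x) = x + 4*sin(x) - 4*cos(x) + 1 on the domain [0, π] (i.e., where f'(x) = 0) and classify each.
f'(x) = 4*sqrt(2)*sin(x + pi/4) + 1

Solve f'(x) = 0 on [0, π]:
  f'(x) = 0 ⇔ 4*sin(x) + 4*cos(x) = -1. Write the left side as R·cos(x + φ) with R = √(4² + (-4)²) = 4*sqrt(2), cos φ = sqrt(2)/2, sin φ = -sqrt(2)/2; then cos(x + φ) = -sqrt(2)/8. Solve for x and keep the solutions lying in [0, π].
  ⇒ x = atan((-1 + sqrt(31))/(-sqrt(31) - 1)) + pi ≈ 2.5339

f''(x) = 4*sqrt(2)*cos(x + pi/4)
Second-derivative test at each critical point:
  f''(2.5339) = -5.5678 < 0 → local maximum

Critical points: x = atan((-1 + sqrt(31))/(-sqrt(31) - 1)) + pi ≈ 2.5339 (local maximum)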